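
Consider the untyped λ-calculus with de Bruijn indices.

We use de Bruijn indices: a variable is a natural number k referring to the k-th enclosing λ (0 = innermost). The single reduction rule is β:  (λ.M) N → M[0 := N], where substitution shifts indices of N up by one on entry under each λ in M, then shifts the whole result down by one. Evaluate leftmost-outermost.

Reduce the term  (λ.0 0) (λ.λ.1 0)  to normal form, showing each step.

  start: (λ.0 0) (λ.λ.1 0)
  [1] (λ.λ.1 0) (λ.λ.1 0)
  [2] λ.(λ.λ.1 0) 0
  [3] λ.λ.1 0

Answer: normal form = λ.λ.1 0  (in 3 steps)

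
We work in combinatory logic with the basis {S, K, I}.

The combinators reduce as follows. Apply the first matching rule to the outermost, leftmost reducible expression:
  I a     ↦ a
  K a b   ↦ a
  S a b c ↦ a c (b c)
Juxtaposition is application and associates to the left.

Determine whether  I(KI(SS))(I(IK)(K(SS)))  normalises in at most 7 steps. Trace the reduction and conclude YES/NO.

Answer: YES — reaches normal form K(K(SS)) in 5 ≤ 7 steps

Working:
  start: I(KI(SS))(I(IK)(K(SS)))
  [1] KI(SS)(I(IK)(K(SS)))
  [2] I(I(IK)(K(SS)))
  [3] I(IK)(K(SS))
  [4] IK(K(SS))
  [5] K(K(SS))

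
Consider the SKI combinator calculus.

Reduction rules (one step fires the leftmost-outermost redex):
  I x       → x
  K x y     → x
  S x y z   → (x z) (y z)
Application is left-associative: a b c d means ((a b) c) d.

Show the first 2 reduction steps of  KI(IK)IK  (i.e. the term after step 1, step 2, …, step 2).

Answer: after 2 steps: IK

Reduction:
  start: KI(IK)IK
  step 1: IIK
  step 2: IK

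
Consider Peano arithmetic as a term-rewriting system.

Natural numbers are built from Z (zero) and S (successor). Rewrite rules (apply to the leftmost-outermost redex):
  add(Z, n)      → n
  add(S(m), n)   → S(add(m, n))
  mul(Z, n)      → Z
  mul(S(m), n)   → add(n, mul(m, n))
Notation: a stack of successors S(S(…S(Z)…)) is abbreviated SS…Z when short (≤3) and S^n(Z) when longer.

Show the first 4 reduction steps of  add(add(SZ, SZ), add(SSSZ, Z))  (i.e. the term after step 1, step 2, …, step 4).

  start: add(add(SZ, SZ), add(SSSZ, Z))
  [1] add(S(add(Z, SZ)), add(SSSZ, Z))
  [2] S(add(add(Z, SZ), add(SSSZ, Z)))
  [3] S(add(SZ, add(SSSZ, Z)))
  [4] S(S(add(Z, add(SSSZ, Z))))

Answer: after 4 steps: S(S(add(Z, add(SSSZ, Z))))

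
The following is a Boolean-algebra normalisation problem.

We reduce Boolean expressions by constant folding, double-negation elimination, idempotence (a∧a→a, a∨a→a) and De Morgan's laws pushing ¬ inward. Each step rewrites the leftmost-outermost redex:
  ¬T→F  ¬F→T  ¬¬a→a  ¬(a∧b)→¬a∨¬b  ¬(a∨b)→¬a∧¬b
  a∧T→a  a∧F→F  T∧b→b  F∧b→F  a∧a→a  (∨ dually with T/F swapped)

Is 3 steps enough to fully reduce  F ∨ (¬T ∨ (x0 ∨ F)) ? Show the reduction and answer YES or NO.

  start: F ∨ (¬T ∨ (x0 ∨ F))
  →1  ¬T ∨ (x0 ∨ F)
  →2  F ∨ (x0 ∨ F)
  →3  x0 ∨ F

Answer: NO — after 3 steps the term is x0 ∨ F, not yet normal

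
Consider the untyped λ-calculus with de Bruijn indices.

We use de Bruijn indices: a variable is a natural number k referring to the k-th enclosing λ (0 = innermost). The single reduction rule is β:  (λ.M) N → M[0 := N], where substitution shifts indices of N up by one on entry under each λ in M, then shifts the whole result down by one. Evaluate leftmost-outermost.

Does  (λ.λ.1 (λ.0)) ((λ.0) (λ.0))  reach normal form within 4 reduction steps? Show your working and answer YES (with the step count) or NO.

Answer: YES — reaches normal form λ.λ.0 in 3 ≤ 4 steps

Derivation:
  start: (λ.λ.1 (λ.0)) ((λ.0) (λ.0))
  →1  λ.(λ.0) (λ.0) (λ.0)
  →2  λ.(λ.0) (λ.0)
  →3  λ.λ.0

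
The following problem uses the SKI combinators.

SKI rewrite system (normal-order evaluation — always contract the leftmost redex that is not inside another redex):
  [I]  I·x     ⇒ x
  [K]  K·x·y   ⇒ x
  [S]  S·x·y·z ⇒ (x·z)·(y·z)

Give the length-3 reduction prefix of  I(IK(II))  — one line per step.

  start: I(IK(II))
  →1  IK(II)
  →2  K(II)
  →3  KI

Answer: after 3 steps: KI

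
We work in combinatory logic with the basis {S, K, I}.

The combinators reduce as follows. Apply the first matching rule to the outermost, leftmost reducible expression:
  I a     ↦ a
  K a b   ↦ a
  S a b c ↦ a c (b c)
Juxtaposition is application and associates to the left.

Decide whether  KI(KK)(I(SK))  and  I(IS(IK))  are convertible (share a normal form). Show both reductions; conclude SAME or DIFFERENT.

Answer: SAME — A ⇓ SK, B ⇓ SK

Reduction:
Term A:
  start: KI(KK)(I(SK))
  step 1: I(I(SK))
  step 2: I(SK)
  step 3: SK

Term B:
  start: I(IS(IK))
  step 1: IS(IK)
  step 2: S(IK)
  step 3: SK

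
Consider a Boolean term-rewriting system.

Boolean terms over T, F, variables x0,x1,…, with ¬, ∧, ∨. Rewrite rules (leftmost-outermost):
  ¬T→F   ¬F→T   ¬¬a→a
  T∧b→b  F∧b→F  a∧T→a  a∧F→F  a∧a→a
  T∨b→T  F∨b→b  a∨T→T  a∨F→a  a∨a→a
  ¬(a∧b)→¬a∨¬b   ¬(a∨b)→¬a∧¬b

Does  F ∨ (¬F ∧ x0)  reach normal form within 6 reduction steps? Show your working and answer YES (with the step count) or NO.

Answer: YES — reaches normal form x0 in 3 ≤ 6 steps

Working:
  start: F ∨ (¬F ∧ x0)
  →1  ¬F ∧ x0
  →2  T ∧ x0
  →3  x0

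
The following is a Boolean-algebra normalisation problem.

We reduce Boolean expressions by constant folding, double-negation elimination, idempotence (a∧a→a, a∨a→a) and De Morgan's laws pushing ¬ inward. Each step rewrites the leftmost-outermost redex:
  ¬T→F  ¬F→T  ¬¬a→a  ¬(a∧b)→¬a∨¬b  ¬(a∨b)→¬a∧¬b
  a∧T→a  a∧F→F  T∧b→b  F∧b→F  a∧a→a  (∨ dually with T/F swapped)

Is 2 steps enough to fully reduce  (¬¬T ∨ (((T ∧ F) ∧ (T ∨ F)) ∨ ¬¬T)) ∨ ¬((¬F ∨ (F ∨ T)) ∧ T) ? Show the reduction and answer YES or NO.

  start: (¬¬T ∨ (((T ∧ F) ∧ (T ∨ F)) ∨ ¬¬T)) ∨ ¬((¬F ∨ (F ∨ T)) ∧ T)
  step 1: (T ∨ (((T ∧ F) ∧ (T ∨ F)) ∨ ¬¬T)) ∨ ¬((¬F ∨ (F ∨ T)) ∧ T)
  step 2: T ∨ ¬((¬F ∨ (F ∨ T)) ∧ T)

Answer: NO — after 2 steps the term is T ∨ ¬((¬F ∨ (F ∨ T)) ∧ T), not yet normal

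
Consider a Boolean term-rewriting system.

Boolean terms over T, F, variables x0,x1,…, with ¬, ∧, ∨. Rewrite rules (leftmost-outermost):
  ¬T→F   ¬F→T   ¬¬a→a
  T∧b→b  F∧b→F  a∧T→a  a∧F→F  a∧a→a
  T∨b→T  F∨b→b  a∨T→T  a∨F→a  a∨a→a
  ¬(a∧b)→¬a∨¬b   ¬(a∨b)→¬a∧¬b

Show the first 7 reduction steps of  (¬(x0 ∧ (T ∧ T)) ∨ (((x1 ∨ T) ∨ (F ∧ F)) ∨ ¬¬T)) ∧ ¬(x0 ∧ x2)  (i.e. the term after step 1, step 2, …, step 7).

Answer: after 7 steps: (¬x0 ∨ (T ∨ ¬¬T)) ∧ ¬(x0 ∧ x2)

Reduction:
  start: (¬(x0 ∧ (T ∧ T)) ∨ (((x1 ∨ T) ∨ (F ∧ F)) ∨ ¬¬T)) ∧ ¬(x0 ∧ x2)
  step 1: ((¬x0 ∨ ¬(T ∧ T)) ∨ (((x1 ∨ T) ∨ (F ∧ F)) ∨ ¬¬T)) ∧ ¬(x0 ∧ x2)
  step 2: ((¬x0 ∨ (¬T ∨ ¬T)) ∨ (((x1 ∨ T) ∨ (F ∧ F)) ∨ ¬¬T)) ∧ ¬(x0 ∧ x2)
  step 3: ((¬x0 ∨ ¬T) ∨ (((x1 ∨ T) ∨ (F ∧ F)) ∨ ¬¬T)) ∧ ¬(x0 ∧ x2)
  step 4: ((¬x0 ∨ F) ∨ (((x1 ∨ T) ∨ (F ∧ F)) ∨ ¬¬T)) ∧ ¬(x0 ∧ x2)
  step 5: (¬x0 ∨ (((x1 ∨ T) ∨ (F ∧ F)) ∨ ¬¬T)) ∧ ¬(x0 ∧ x2)
  step 6: (¬x0 ∨ ((T ∨ (F ∧ F)) ∨ ¬¬T)) ∧ ¬(x0 ∧ x2)
  step 7: (¬x0 ∨ (T ∨ ¬¬T)) ∧ ¬(x0 ∧ x2)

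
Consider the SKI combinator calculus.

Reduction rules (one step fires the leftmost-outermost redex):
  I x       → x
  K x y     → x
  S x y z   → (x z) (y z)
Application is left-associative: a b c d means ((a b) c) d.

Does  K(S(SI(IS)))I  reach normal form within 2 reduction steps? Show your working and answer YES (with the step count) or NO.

Answer: YES — reaches normal form S(SIS) in 2 ≤ 2 steps

Derivation:
  start: K(S(SI(IS)))I
  [1] S(SI(IS))
  [2] S(SIS)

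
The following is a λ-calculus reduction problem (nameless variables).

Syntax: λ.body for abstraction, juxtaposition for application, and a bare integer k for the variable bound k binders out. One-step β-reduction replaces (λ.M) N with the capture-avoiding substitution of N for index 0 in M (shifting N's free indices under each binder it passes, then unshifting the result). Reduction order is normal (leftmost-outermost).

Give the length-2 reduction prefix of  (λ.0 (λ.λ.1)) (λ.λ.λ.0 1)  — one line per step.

Answer: after 2 steps: λ.λ.0 1

Reduction:
  start: (λ.0 (λ.λ.1)) (λ.λ.λ.0 1)
  →1  (λ.λ.λ.0 1) (λ.λ.1)
  →2  λ.λ.0 1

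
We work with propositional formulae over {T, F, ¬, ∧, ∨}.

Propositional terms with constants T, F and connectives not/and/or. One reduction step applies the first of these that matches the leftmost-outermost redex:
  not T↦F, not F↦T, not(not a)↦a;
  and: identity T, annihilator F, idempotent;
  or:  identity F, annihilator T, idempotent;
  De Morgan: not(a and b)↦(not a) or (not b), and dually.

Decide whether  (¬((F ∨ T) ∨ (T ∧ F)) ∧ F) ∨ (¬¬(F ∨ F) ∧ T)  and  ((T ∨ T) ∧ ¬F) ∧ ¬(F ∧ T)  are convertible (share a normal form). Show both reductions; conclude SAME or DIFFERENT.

Answer: DIFFERENT — A ⇓ F, B ⇓ T

Derivation:
Term A:
  start: (¬((F ∨ T) ∨ (T ∧ F)) ∧ F) ∨ (¬¬(F ∨ F) ∧ T)
  step 1: F ∨ (¬¬(F ∨ F) ∧ T)
  step 2: ¬¬(F ∨ F) ∧ T
  step 3: ¬¬(F ∨ F)
  step 4: F ∨ F
  step 5: F

Term B:
  start: ((T ∨ T) ∧ ¬F) ∧ ¬(F ∧ T)
  step 1: (T ∧ ¬F) ∧ ¬(F ∧ T)
  step 2: ¬F ∧ ¬(F ∧ T)
  step 3: T ∧ ¬(F ∧ T)
  step 4: ¬(F ∧ T)
  step 5: ¬F ∨ ¬T
  step 6: T ∨ ¬T
  step 7: T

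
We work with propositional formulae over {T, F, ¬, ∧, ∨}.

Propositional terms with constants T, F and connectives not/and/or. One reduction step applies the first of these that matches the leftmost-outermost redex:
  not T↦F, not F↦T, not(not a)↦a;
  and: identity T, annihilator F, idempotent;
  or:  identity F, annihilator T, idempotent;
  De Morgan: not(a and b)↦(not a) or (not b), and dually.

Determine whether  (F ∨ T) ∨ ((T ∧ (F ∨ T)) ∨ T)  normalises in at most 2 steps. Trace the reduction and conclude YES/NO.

Answer: YES — reaches normal form T in 2 ≤ 2 steps

Working:
  start: (F ∨ T) ∨ ((T ∧ (F ∨ T)) ∨ T)
  [1] T ∨ ((T ∧ (F ∨ T)) ∨ T)
  [2] T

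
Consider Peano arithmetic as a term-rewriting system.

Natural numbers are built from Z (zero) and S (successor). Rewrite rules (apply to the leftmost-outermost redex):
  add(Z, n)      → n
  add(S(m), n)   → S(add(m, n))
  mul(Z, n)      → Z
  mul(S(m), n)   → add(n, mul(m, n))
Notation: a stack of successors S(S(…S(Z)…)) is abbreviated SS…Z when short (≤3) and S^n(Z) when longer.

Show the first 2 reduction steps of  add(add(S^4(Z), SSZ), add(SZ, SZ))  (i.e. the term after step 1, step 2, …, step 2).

  start: add(add(S^4(Z), SSZ), add(SZ, SZ))
  step 1: add(S(add(SSSZ, SSZ)), add(SZ, SZ))
  step 2: S(add(add(SSSZ, SSZ), add(SZ, SZ)))

Answer: after 2 steps: S(add(add(SSSZ, SSZ), add(SZ, SZ)))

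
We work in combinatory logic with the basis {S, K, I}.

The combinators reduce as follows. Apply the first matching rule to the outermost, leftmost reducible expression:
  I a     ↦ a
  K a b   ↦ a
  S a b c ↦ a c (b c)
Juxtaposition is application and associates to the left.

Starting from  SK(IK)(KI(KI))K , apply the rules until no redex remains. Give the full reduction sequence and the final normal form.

Answer: normal form = K  (in 4 steps)

Derivation:
  start: SK(IK)(KI(KI))K
  [1] K(KI(KI))(IK(KI(KI)))K
  [2] KI(KI)K
  [3] IK
  [4] K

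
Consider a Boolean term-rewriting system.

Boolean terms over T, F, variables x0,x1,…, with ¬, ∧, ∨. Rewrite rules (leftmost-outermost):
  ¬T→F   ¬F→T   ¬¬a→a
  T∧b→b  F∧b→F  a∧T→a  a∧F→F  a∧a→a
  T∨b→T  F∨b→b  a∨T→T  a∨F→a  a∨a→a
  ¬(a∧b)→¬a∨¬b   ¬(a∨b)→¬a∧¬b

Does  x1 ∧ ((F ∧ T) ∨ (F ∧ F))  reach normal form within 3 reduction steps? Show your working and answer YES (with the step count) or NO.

  start: x1 ∧ ((F ∧ T) ∨ (F ∧ F))
  →1  x1 ∧ (F ∨ (F ∧ F))
  →2  x1 ∧ (F ∧ F)
  →3  x1 ∧ F

Answer: NO — after 3 steps the term is x1 ∧ F, not yet normal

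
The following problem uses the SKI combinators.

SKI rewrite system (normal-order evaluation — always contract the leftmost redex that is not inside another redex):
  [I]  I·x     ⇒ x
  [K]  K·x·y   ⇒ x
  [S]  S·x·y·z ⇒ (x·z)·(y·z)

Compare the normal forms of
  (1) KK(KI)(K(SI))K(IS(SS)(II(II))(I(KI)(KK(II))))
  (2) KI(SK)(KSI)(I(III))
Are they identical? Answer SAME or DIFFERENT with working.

Term A:
  start: KK(KI)(K(SI))K(IS(SS)(II(II))(I(KI)(KK(II))))
  step 1: K(K(SI))K(IS(SS)(II(II))(I(KI)(KK(II))))
  step 2: K(SI)(IS(SS)(II(II))(I(KI)(KK(II))))
  step 3: SI

Term B:
  start: KI(SK)(KSI)(I(III))
  step 1: I(KSI)(I(III))
  step 2: KSI(I(III))
  step 3: S(I(III))
  step 4: S(III)
  step 5: S(II)
  step 6: SI

Answer: SAME — A ⇓ SI, B ⇓ SI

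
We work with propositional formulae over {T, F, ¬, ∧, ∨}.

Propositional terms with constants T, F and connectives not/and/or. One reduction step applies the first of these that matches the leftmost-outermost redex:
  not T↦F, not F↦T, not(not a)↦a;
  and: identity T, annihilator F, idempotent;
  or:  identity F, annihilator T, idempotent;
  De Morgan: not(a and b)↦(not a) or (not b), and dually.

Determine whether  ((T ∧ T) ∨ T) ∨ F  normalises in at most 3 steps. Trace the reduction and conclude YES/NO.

Answer: YES — reaches normal form T in 2 ≤ 3 steps

Reduction:
  start: ((T ∧ T) ∨ T) ∨ F
  step 1: (T ∧ T) ∨ T
  step 2: T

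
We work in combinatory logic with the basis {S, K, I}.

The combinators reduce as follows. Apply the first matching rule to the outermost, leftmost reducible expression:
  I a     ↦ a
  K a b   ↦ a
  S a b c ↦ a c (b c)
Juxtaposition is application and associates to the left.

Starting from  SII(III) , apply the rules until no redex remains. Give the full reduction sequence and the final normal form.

Answer: normal form = I  (in 8 steps)

Reduction:
  start: SII(III)
  step 1: I(III)(I(III))
  step 2: III(I(III))
  step 3: II(I(III))
  step 4: I(I(III))
  step 5: I(III)
  step 6: III
  step 7: II
  step 8: I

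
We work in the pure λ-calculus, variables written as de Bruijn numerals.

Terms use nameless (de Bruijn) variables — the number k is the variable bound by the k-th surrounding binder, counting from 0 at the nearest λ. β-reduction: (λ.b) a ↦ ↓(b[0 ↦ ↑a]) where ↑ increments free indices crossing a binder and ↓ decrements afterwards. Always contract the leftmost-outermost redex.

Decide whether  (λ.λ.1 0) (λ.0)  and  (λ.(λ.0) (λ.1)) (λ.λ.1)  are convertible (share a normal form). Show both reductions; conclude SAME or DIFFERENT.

Term A:
  start: (λ.λ.1 0) (λ.0)
  [1] λ.(λ.0) 0
  [2] λ.0

Term B:
  start: (λ.(λ.0) (λ.1)) (λ.λ.1)
  [1] (λ.0) (λ.λ.λ.1)
  [2] λ.λ.λ.1

Answer: DIFFERENT — A ⇓ λ.0, B ⇓ λ.λ.λ.1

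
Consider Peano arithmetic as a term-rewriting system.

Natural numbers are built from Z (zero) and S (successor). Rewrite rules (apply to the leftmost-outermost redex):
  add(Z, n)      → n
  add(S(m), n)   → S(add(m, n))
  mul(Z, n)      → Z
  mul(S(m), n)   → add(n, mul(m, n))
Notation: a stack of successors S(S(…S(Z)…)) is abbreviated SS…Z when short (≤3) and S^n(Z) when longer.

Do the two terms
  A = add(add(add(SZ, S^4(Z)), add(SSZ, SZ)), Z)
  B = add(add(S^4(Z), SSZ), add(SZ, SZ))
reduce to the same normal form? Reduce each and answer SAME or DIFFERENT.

Answer: SAME — A ⇓ S^8(Z), B ⇓ S^8(Z)

Derivation:
Term A:
  start: add(add(add(SZ, S^4(Z)), add(SSZ, SZ)), Z)
  [1] add(add(S(add(Z, S^4(Z))), add(SSZ, SZ)), Z)
  [2] add(S(add(add(Z, S^4(Z)), add(SSZ, SZ))), Z)
  [3] S(add(add(add(Z, S^4(Z)), add(SSZ, SZ)), Z))
  [4] S(add(add(S^4(Z), add(SSZ, SZ)), Z))
  [5] S(add(S(add(SSSZ, add(SSZ, SZ))), Z))
  [6] S(S(add(add(SSSZ, add(SSZ, SZ)), Z)))
  [7] S(S(add(S(add(SSZ, add(SSZ, SZ))), Z)))
  [8] S(S(S(add(add(SSZ, add(SSZ, SZ)), Z))))
  [9] S(S(S(add(S(add(SZ, add(SSZ, SZ))), Z))))
  [10] S(S(S(S(add(add(SZ, add(SSZ, SZ)), Z)))))
  [11] S(S(S(S(add(S(add(Z, add(SSZ, SZ))), Z)))))
  [12] S(S(S(S(S(add(add(Z, add(SSZ, SZ)), Z))))))
  [13] S(S(S(S(S(add(add(SSZ, SZ), Z))))))
  [14] S(S(S(S(S(add(S(add(SZ, SZ)), Z))))))
  [15] S(S(S(S(S(S(add(add(SZ, SZ), Z)))))))
  [16] S(S(S(S(S(S(add(S(add(Z, SZ)), Z)))))))
  [17] S(S(S(S(S(S(S(add(add(Z, SZ), Z))))))))
  [18] S(S(S(S(S(S(S(add(SZ, Z))))))))
  [19] S(S(S(S(S(S(S(S(add(Z, Z)))))))))
  [20] S^8(Z)

Term B:
  start: add(add(S^4(Z), SSZ), add(SZ, SZ))
  [1] add(S(add(SSSZ, SSZ)), add(SZ, SZ))
  [2] S(add(add(SSSZ, SSZ), add(SZ, SZ)))
  [3] S(add(S(add(SSZ, SSZ)), add(SZ, SZ)))
  [4] S(S(add(add(SSZ, SSZ), add(SZ, SZ))))
  [5] S(S(add(S(add(SZ, SSZ)), add(SZ, SZ))))
  [6] S(S(S(add(add(SZ, SSZ), add(SZ, SZ)))))
  [7] S(S(S(add(S(add(Z, SSZ)), add(SZ, SZ)))))
  [8] S(S(S(S(add(add(Z, SSZ), add(SZ, SZ))))))
  [9] S(S(S(S(add(SSZ, add(SZ, SZ))))))
  [10] S(S(S(S(S(add(SZ, add(SZ, SZ)))))))
  [11] S(S(S(S(S(S(add(Z, add(SZ, SZ))))))))
  [12] S(S(S(S(S(S(add(SZ, SZ)))))))
  [13] S(S(S(S(S(S(S(add(Z, SZ))))))))
  [14] S^8(Z)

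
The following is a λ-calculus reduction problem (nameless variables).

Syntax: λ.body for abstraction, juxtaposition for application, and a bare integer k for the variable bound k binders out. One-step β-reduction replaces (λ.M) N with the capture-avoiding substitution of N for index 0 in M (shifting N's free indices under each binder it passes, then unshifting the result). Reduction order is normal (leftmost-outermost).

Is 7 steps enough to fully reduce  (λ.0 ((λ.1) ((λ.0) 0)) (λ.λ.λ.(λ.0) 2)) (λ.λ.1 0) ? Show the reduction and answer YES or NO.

Answer: YES — reaches normal form λ.λ.λ.2 in 7 ≤ 7 steps

Reduction:
  start: (λ.0 ((λ.1) ((λ.0) 0)) (λ.λ.λ.(λ.0) 2)) (λ.λ.1 0)
  →1  (λ.λ.1 0) ((λ.λ.λ.1 0) ((λ.0) (λ.λ.1 0))) (λ.λ.λ.(λ.0) 2)
  →2  (λ.(λ.λ.λ.1 0) ((λ.0) (λ.λ.1 0)) 0) (λ.λ.λ.(λ.0) 2)
  →3  (λ.λ.λ.1 0) ((λ.0) (λ.λ.1 0)) (λ.λ.λ.(λ.0) 2)
  →4  (λ.λ.1 0) (λ.λ.λ.(λ.0) 2)
  →5  λ.(λ.λ.λ.(λ.0) 2) 0
  →6  λ.λ.λ.(λ.0) 2
  →7  λ.λ.λ.2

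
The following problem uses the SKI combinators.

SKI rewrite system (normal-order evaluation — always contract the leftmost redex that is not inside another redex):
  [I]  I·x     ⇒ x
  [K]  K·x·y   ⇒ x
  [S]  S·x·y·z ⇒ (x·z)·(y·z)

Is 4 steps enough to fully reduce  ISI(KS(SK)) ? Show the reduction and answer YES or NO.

Answer: YES — reaches normal form SIS in 2 ≤ 4 steps

Reduction:
  start: ISI(KS(SK))
  [1] SI(KS(SK))
  [2] SIS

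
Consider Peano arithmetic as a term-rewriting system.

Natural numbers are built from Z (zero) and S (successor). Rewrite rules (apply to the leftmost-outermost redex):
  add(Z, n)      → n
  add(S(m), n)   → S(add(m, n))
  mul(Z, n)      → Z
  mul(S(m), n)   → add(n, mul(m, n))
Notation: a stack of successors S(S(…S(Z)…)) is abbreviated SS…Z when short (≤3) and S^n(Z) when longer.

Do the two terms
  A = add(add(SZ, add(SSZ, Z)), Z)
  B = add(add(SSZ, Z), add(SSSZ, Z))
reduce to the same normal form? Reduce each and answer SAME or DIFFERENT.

Term A:
  start: add(add(SZ, add(SSZ, Z)), Z)
  →1  add(S(add(Z, add(SSZ, Z))), Z)
  →2  S(add(add(Z, add(SSZ, Z)), Z))
  →3  S(add(add(SSZ, Z), Z))
  →4  S(add(S(add(SZ, Z)), Z))
  →5  S(S(add(add(SZ, Z), Z)))
  →6  S(S(add(S(add(Z, Z)), Z)))
  →7  S(S(S(add(add(Z, Z), Z))))
  →8  S(S(S(add(Z, Z))))
  →9  SSSZ

Term B:
  start: add(add(SSZ, Z), add(SSSZ, Z))
  →1  add(S(add(SZ, Z)), add(SSSZ, Z))
  →2  S(add(add(SZ, Z), add(SSSZ, Z)))
  →3  S(add(S(add(Z, Z)), add(SSSZ, Z)))
  →4  S(S(add(add(Z, Z), add(SSSZ, Z))))
  →5  S(S(add(Z, add(SSSZ, Z))))
  →6  S(S(add(SSSZ, Z)))
  →7  S(S(S(add(SSZ, Z))))
  →8  S(S(S(S(add(SZ, Z)))))
  →9  S(S(S(S(S(add(Z, Z))))))
  →10  S^5(Z)

Answer: DIFFERENT — A ⇓ SSSZ, B ⇓ S^5(Z)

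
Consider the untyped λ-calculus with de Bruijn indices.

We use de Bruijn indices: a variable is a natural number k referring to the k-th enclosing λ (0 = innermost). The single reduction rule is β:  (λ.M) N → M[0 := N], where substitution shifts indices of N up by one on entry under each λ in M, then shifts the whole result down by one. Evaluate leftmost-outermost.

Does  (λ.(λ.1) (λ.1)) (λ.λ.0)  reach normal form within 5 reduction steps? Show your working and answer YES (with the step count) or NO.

Answer: YES — reaches normal form λ.λ.0 in 2 ≤ 5 steps

Reduction:
  start: (λ.(λ.1) (λ.1)) (λ.λ.0)
  step 1: (λ.λ.λ.0) (λ.λ.λ.0)
  step 2: λ.λ.0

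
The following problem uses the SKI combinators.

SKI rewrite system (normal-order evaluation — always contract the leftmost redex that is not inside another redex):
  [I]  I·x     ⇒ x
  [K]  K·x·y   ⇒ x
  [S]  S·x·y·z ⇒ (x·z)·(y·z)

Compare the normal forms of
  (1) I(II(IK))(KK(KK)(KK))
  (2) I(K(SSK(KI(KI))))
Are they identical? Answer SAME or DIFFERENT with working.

Answer: DIFFERENT — A ⇓ K(K(KK)), B ⇓ K(SI(KI))

Working:
Term A:
  start: I(II(IK))(KK(KK)(KK))
  [1] II(IK)(KK(KK)(KK))
  [2] I(IK)(KK(KK)(KK))
  [3] IK(KK(KK)(KK))
  [4] K(KK(KK)(KK))
  [5] K(K(KK))

Term B:
  start: I(K(SSK(KI(KI))))
  [1] K(SSK(KI(KI)))
  [2] K(S(KI(KI))(K(KI(KI))))
  [3] K(SI(K(KI(KI))))
  [4] K(SI(KI))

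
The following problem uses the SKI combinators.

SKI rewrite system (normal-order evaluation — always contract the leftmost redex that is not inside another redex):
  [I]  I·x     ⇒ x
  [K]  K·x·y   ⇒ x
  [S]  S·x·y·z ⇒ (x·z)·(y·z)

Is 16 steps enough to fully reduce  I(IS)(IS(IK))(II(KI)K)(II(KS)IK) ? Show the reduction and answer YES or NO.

  start: I(IS)(IS(IK))(II(KI)K)(II(KS)IK)
  →1  IS(IS(IK))(II(KI)K)(II(KS)IK)
  →2  S(IS(IK))(II(KI)K)(II(KS)IK)
  →3  IS(IK)(II(KS)IK)(II(KI)K(II(KS)IK))
  →4  S(IK)(II(KS)IK)(II(KI)K(II(KS)IK))
  →5  IK(II(KI)K(II(KS)IK))(II(KS)IK(II(KI)K(II(KS)IK)))
  →6  K(II(KI)K(II(KS)IK))(II(KS)IK(II(KI)K(II(KS)IK)))
  →7  II(KI)K(II(KS)IK)
  →8  I(KI)K(II(KS)IK)
  →9  KIK(II(KS)IK)
  →10  I(II(KS)IK)
  →11  II(KS)IK
  →12  I(KS)IK
  →13  KSIK
  →14  SK

Answer: YES — reaches normal form SK in 14 ≤ 16 steps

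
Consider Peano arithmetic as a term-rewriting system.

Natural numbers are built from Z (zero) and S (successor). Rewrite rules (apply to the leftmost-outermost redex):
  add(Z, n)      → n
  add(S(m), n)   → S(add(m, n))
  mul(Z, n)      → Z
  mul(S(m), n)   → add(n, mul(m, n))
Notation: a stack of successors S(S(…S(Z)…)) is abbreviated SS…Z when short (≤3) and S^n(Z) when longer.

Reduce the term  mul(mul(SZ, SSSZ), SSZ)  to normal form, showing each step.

Answer: normal form = S^6(Z)  (in 19 steps)

Reduction:
  start: mul(mul(SZ, SSSZ), SSZ)
  [1] mul(add(SSSZ, mul(Z, SSSZ)), SSZ)
  [2] mul(S(add(SSZ, mul(Z, SSSZ))), SSZ)
  [3] add(SSZ, mul(add(SSZ, mul(Z, SSSZ)), SSZ))
  [4] S(add(SZ, mul(add(SSZ, mul(Z, SSSZ)), SSZ)))
  [5] S(S(add(Z, mul(add(SSZ, mul(Z, SSSZ)), SSZ))))
  [6] S(S(mul(add(SSZ, mul(Z, SSSZ)), SSZ)))
  [7] S(S(mul(S(add(SZ, mul(Z, SSSZ))), SSZ)))
  [8] S(S(add(SSZ, mul(add(SZ, mul(Z, SSSZ)), SSZ))))
  [9] S(S(S(add(SZ, mul(add(SZ, mul(Z, SSSZ)), SSZ)))))
  [10] S(S(S(S(add(Z, mul(add(SZ, mul(Z, SSSZ)), SSZ))))))
  [11] S(S(S(S(mul(add(SZ, mul(Z, SSSZ)), SSZ)))))
  [12] S(S(S(S(mul(S(add(Z, mul(Z, SSSZ))), SSZ)))))
  [13] S(S(S(S(add(SSZ, mul(add(Z, mul(Z, SSSZ)), SSZ))))))
  [14] S(S(S(S(S(add(SZ, mul(add(Z, mul(Z, SSSZ)), SSZ)))))))
  [15] S(S(S(S(S(S(add(Z, mul(add(Z, mul(Z, SSSZ)), SSZ))))))))
  [16] S(S(S(S(S(S(mul(add(Z, mul(Z, SSSZ)), SSZ)))))))
  [17] S(S(S(S(S(S(mul(mul(Z, SSSZ), SSZ)))))))
  [18] S(S(S(S(S(S(mul(Z, SSZ)))))))
  [19] S^6(Z)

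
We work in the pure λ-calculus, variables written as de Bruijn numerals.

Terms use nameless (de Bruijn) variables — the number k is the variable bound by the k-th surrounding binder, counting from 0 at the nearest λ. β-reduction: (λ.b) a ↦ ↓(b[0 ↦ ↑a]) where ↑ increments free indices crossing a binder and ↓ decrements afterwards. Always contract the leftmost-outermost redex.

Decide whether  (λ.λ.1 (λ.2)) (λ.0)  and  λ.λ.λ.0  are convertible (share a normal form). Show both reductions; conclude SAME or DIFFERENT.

Term A:
  start: (λ.λ.1 (λ.2)) (λ.0)
  step 1: λ.(λ.0) (λ.λ.0)
  step 2: λ.λ.λ.0

Term B:
  start: λ.λ.λ.0

Answer: SAME — A ⇓ λ.λ.λ.0, B ⇓ λ.λ.λ.0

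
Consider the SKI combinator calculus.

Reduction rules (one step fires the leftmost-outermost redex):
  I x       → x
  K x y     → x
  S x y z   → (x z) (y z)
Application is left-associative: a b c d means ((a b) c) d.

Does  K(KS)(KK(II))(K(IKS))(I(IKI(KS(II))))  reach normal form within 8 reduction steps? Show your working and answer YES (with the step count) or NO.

Answer: YES — reaches normal form SI in 5 ≤ 8 steps

Derivation:
  start: K(KS)(KK(II))(K(IKS))(I(IKI(KS(II))))
  [1] KS(K(IKS))(I(IKI(KS(II))))
  [2] S(I(IKI(KS(II))))
  [3] S(IKI(KS(II)))
  [4] S(KI(KS(II)))
  [5] SI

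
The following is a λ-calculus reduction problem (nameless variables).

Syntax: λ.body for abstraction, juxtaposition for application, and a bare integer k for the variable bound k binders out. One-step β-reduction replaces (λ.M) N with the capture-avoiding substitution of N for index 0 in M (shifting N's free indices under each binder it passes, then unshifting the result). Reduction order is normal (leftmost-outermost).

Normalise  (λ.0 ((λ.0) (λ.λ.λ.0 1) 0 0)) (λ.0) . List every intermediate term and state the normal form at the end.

  start: (λ.0 ((λ.0) (λ.λ.λ.0 1) 0 0)) (λ.0)
  →1  (λ.0) ((λ.0) (λ.λ.λ.0 1) (λ.0) (λ.0))
  →2  (λ.0) (λ.λ.λ.0 1) (λ.0) (λ.0)
  →3  (λ.λ.λ.0 1) (λ.0) (λ.0)
  →4  (λ.λ.0 1) (λ.0)
  →5  λ.0 (λ.0)

Answer: normal form = λ.0 (λ.0)  (in 5 steps)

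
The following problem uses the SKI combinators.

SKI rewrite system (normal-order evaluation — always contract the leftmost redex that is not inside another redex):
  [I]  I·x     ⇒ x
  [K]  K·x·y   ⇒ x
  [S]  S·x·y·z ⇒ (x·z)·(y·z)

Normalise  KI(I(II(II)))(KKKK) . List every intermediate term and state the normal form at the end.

Answer: normal form = KK  (in 3 steps)

Reduction:
  start: KI(I(II(II)))(KKKK)
  →1  I(KKKK)
  →2  KKKK
  →3  KK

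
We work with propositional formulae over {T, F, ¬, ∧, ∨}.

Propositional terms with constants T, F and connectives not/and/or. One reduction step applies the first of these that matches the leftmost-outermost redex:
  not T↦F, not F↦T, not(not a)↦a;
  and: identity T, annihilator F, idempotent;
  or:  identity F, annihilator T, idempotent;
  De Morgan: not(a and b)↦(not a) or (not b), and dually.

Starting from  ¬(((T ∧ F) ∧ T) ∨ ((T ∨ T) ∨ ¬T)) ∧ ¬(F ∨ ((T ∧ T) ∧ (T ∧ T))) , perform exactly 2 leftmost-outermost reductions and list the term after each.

Answer: after 2 steps: ((¬(T ∧ F) ∨ ¬T) ∧ ¬((T ∨ T) ∨ ¬T)) ∧ ¬(F ∨ ((T ∧ T) ∧ (T ∧ T)))

Reduction:
  start: ¬(((T ∧ F) ∧ T) ∨ ((T ∨ T) ∨ ¬T)) ∧ ¬(F ∨ ((T ∧ T) ∧ (T ∧ T)))
  step 1: (¬((T ∧ F) ∧ T) ∧ ¬((T ∨ T) ∨ ¬T)) ∧ ¬(F ∨ ((T ∧ T) ∧ (T ∧ T)))
  step 2: ((¬(T ∧ F) ∨ ¬T) ∧ ¬((T ∨ T) ∨ ¬T)) ∧ ¬(F ∨ ((T ∧ T) ∧ (T ∧ T)))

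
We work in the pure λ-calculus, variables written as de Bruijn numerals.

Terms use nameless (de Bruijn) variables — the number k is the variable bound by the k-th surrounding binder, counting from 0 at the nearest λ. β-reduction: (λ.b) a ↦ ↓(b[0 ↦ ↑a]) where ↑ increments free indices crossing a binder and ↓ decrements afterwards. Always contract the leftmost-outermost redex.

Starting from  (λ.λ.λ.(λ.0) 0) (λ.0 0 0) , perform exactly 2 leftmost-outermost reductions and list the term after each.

Answer: after 2 steps: λ.λ.0

Reduction:
  start: (λ.λ.λ.(λ.0) 0) (λ.0 0 0)
  →1  λ.λ.(λ.0) 0
  →2  λ.λ.0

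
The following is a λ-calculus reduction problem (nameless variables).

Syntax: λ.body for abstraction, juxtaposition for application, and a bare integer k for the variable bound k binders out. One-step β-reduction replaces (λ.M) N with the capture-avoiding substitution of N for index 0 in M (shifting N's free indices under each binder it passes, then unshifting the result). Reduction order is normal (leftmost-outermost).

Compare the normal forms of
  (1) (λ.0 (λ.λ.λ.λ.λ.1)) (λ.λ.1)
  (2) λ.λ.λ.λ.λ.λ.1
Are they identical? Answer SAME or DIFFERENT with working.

Term A:
  start: (λ.0 (λ.λ.λ.λ.λ.1)) (λ.λ.1)
  →1  (λ.λ.1) (λ.λ.λ.λ.λ.1)
  →2  λ.λ.λ.λ.λ.λ.1

Term B:
  start: λ.λ.λ.λ.λ.λ.1

Answer: SAME — A ⇓ λ.λ.λ.λ.λ.λ.1, B ⇓ λ.λ.λ.λ.λ.λ.1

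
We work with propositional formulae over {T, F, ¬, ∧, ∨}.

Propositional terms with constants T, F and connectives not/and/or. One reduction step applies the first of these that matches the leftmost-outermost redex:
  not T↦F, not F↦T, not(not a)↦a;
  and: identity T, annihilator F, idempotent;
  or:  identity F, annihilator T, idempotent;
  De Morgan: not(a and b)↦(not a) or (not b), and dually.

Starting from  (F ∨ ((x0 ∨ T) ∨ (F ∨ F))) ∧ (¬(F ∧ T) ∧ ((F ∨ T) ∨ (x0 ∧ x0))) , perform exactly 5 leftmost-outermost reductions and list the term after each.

  start: (F ∨ ((x0 ∨ T) ∨ (F ∨ F))) ∧ (¬(F ∧ T) ∧ ((F ∨ T) ∨ (x0 ∧ x0)))
  →1  ((x0 ∨ T) ∨ (F ∨ F)) ∧ (¬(F ∧ T) ∧ ((F ∨ T) ∨ (x0 ∧ x0)))
  →2  (T ∨ (F ∨ F)) ∧ (¬(F ∧ T) ∧ ((F ∨ T) ∨ (x0 ∧ x0)))
  →3  T ∧ (¬(F ∧ T) ∧ ((F ∨ T) ∨ (x0 ∧ x0)))
  →4  ¬(F ∧ T) ∧ ((F ∨ T) ∨ (x0 ∧ x0))
  →5  (¬F ∨ ¬T) ∧ ((F ∨ T) ∨ (x0 ∧ x0))

Answer: after 5 steps: (¬F ∨ ¬T) ∧ ((F ∨ T) ∨ (x0 ∧ x0))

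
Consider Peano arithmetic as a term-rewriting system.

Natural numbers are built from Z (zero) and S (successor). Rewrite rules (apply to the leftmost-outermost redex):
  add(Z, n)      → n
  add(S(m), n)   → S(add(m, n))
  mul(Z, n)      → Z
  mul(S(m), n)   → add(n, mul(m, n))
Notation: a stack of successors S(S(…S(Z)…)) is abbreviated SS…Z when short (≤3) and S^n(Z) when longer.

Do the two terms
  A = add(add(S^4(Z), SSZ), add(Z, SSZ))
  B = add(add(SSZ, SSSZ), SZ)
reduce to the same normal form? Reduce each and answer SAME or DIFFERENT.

Term A:
  start: add(add(S^4(Z), SSZ), add(Z, SSZ))
  [1] add(S(add(SSSZ, SSZ)), add(Z, SSZ))
  [2] S(add(add(SSSZ, SSZ), add(Z, SSZ)))
  [3] S(add(S(add(SSZ, SSZ)), add(Z, SSZ)))
  [4] S(S(add(add(SSZ, SSZ), add(Z, SSZ))))
  [5] S(S(add(S(add(SZ, SSZ)), add(Z, SSZ))))
  [6] S(S(S(add(add(SZ, SSZ), add(Z, SSZ)))))
  [7] S(S(S(add(S(add(Z, SSZ)), add(Z, SSZ)))))
  [8] S(S(S(S(add(add(Z, SSZ), add(Z, SSZ))))))
  [9] S(S(S(S(add(SSZ, add(Z, SSZ))))))
  [10] S(S(S(S(S(add(SZ, add(Z, SSZ)))))))
  [11] S(S(S(S(S(S(add(Z, add(Z, SSZ))))))))
  [12] S(S(S(S(S(S(add(Z, SSZ)))))))
  [13] S^8(Z)

Term B:
  start: add(add(SSZ, SSSZ), SZ)
  [1] add(S(add(SZ, SSSZ)), SZ)
  [2] S(add(add(SZ, SSSZ), SZ))
  [3] S(add(S(add(Z, SSSZ)), SZ))
  [4] S(S(add(add(Z, SSSZ), SZ)))
  [5] S(S(add(SSSZ, SZ)))
  [6] S(S(S(add(SSZ, SZ))))
  [7] S(S(S(S(add(SZ, SZ)))))
  [8] S(S(S(S(S(add(Z, SZ))))))
  [9] S^6(Z)

Answer: DIFFERENT — A ⇓ S^8(Z), B ⇓ S^6(Z)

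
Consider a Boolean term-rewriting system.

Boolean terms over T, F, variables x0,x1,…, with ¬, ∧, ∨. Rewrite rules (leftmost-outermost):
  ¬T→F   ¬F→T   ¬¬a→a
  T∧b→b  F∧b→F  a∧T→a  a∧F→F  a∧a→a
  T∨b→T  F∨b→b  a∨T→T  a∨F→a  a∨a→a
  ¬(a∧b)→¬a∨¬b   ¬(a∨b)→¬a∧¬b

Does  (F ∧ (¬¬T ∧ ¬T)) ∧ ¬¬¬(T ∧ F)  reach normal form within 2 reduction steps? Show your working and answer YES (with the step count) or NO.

  start: (F ∧ (¬¬T ∧ ¬T)) ∧ ¬¬¬(T ∧ F)
  step 1: F ∧ ¬¬¬(T ∧ F)
  step 2: F

Answer: YES — reaches normal form F in 2 ≤ 2 steps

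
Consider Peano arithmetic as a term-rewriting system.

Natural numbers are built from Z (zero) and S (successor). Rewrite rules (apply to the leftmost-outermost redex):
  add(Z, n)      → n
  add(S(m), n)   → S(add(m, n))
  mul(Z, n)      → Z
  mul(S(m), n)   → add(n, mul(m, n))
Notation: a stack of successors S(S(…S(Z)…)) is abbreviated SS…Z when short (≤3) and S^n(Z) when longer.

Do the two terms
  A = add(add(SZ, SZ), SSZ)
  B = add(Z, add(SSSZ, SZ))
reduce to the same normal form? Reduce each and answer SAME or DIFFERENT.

Answer: SAME — A ⇓ S^4(Z), B ⇓ S^4(Z)

Reduction:
Term A:
  start: add(add(SZ, SZ), SSZ)
  [1] add(S(add(Z, SZ)), SSZ)
  [2] S(add(add(Z, SZ), SSZ))
  [3] S(add(SZ, SSZ))
  [4] S(S(add(Z, SSZ)))
  [5] S^4(Z)

Term B:
  start: add(Z, add(SSSZ, SZ))
  [1] add(SSSZ, SZ)
  [2] S(add(SSZ, SZ))
  [3] S(S(add(SZ, SZ)))
  [4] S(S(S(add(Z, SZ))))
  [5] S^4(Z)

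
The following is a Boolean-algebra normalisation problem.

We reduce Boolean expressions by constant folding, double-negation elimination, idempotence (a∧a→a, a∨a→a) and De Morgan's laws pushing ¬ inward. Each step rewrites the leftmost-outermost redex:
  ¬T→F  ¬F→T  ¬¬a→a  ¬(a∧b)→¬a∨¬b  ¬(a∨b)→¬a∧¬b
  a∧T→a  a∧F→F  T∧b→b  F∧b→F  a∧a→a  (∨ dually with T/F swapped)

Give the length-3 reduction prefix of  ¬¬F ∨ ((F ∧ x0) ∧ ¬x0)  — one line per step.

Answer: after 3 steps: F ∧ ¬x0

Reduction:
  start: ¬¬F ∨ ((F ∧ x0) ∧ ¬x0)
  [1] F ∨ ((F ∧ x0) ∧ ¬x0)
  [2] (F ∧ x0) ∧ ¬x0
  [3] F ∧ ¬x0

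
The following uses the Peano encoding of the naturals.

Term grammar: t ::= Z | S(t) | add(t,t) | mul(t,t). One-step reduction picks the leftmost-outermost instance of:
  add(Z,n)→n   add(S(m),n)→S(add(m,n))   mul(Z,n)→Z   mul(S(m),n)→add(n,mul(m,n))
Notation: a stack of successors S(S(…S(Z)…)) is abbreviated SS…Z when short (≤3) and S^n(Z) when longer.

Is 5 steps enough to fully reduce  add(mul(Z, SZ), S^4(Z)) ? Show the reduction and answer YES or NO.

Answer: YES — reaches normal form S^4(Z) in 2 ≤ 5 steps

Reduction:
  start: add(mul(Z, SZ), S^4(Z))
  →1  add(Z, S^4(Z))
  →2  S^4(Z)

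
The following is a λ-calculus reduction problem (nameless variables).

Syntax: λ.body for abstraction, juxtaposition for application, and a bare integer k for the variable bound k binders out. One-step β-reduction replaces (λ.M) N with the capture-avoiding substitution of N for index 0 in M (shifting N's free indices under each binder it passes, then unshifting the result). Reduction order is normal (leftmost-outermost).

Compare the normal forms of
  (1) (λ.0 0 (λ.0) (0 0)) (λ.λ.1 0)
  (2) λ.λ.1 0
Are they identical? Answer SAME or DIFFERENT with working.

Answer: SAME — A ⇓ λ.λ.1 0, B ⇓ λ.λ.1 0

Derivation:
Term A:
  start: (λ.0 0 (λ.0) (0 0)) (λ.λ.1 0)
  step 1: (λ.λ.1 0) (λ.λ.1 0) (λ.0) ((λ.λ.1 0) (λ.λ.1 0))
  step 2: (λ.(λ.λ.1 0) 0) (λ.0) ((λ.λ.1 0) (λ.λ.1 0))
  step 3: (λ.λ.1 0) (λ.0) ((λ.λ.1 0) (λ.λ.1 0))
  step 4: (λ.(λ.0) 0) ((λ.λ.1 0) (λ.λ.1 0))
  step 5: (λ.0) ((λ.λ.1 0) (λ.λ.1 0))
  step 6: (λ.λ.1 0) (λ.λ.1 0)
  step 7: λ.(λ.λ.1 0) 0
  step 8: λ.λ.1 0

Term B:
  start: λ.λ.1 0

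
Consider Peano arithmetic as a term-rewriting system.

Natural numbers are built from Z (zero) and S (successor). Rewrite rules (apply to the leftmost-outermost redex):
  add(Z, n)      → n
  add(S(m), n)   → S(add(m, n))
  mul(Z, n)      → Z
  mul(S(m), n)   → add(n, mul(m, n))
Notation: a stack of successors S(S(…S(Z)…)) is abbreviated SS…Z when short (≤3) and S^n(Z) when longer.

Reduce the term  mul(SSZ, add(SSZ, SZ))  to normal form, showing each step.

Answer: normal form = S^6(Z)  (in 17 steps)

Reduction:
  start: mul(SSZ, add(SSZ, SZ))
  →1  add(add(SSZ, SZ), mul(SZ, add(SSZ, SZ)))
  →2  add(S(add(SZ, SZ)), mul(SZ, add(SSZ, SZ)))
  →3  S(add(add(SZ, SZ), mul(SZ, add(SSZ, SZ))))
  →4  S(add(S(add(Z, SZ)), mul(SZ, add(SSZ, SZ))))
  →5  S(S(add(add(Z, SZ), mul(SZ, add(SSZ, SZ)))))
  →6  S(S(add(SZ, mul(SZ, add(SSZ, SZ)))))
  →7  S(S(S(add(Z, mul(SZ, add(SSZ, SZ))))))
  →8  S(S(S(mul(SZ, add(SSZ, SZ)))))
  →9  S(S(S(add(add(SSZ, SZ), mul(Z, add(SSZ, SZ))))))
  →10  S(S(S(add(S(add(SZ, SZ)), mul(Z, add(SSZ, SZ))))))
  →11  S(S(S(S(add(add(SZ, SZ), mul(Z, add(SSZ, SZ)))))))
  →12  S(S(S(S(add(S(add(Z, SZ)), mul(Z, add(SSZ, SZ)))))))
  →13  S(S(S(S(S(add(add(Z, SZ), mul(Z, add(SSZ, SZ))))))))
  →14  S(S(S(S(S(add(SZ, mul(Z, add(SSZ, SZ))))))))
  →15  S(S(S(S(S(S(add(Z, mul(Z, add(SSZ, SZ)))))))))
  →16  S(S(S(S(S(S(mul(Z, add(SSZ, SZ))))))))
  →17  S^6(Z)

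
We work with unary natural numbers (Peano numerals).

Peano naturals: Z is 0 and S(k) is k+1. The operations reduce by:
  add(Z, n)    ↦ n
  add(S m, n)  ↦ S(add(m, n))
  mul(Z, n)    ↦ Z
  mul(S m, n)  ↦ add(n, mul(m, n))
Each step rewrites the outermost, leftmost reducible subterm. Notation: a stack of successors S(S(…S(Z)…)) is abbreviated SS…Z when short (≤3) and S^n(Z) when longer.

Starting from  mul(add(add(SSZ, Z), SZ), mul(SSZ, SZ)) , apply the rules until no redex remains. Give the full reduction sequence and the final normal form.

Answer: normal form = S^6(Z)  (in 40 steps)

Working:
  start: mul(add(add(SSZ, Z), SZ), mul(SSZ, SZ))
  step 1: mul(add(S(add(SZ, Z)), SZ), mul(SSZ, SZ))
  step 2: mul(S(add(add(SZ, Z), SZ)), mul(SSZ, SZ))
  step 3: add(mul(SSZ, SZ), mul(add(add(SZ, Z), SZ), mul(SSZ, SZ)))
  step 4: add(add(SZ, mul(SZ, SZ)), mul(add(add(SZ, Z), SZ), mul(SSZ, SZ)))
  step 5: add(S(add(Z, mul(SZ, SZ))), mul(add(add(SZ, Z), SZ), mul(SSZ, SZ)))
  step 6: S(add(add(Z, mul(SZ, SZ)), mul(add(add(SZ, Z), SZ), mul(SSZ, SZ))))
  step 7: S(add(mul(SZ, SZ), mul(add(add(SZ, Z), SZ), mul(SSZ, SZ))))
  step 8: S(add(add(SZ, mul(Z, SZ)), mul(add(add(SZ, Z), SZ), mul(SSZ, SZ))))
  step 9: S(add(S(add(Z, mul(Z, SZ))), mul(add(add(SZ, Z), SZ), mul(SSZ, SZ))))
  step 10: S(S(add(add(Z, mul(Z, SZ)), mul(add(add(SZ, Z), SZ), mul(SSZ, SZ)))))
  step 11: S(S(add(mul(Z, SZ), mul(add(add(SZ, Z), SZ), mul(SSZ, SZ)))))
  step 12: S(S(add(Z, mul(add(add(SZ, Z), SZ), mul(SSZ, SZ)))))
  step 13: S(S(mul(add(add(SZ, Z), SZ), mul(SSZ, SZ))))
  step 14: S(S(mul(add(S(add(Z, Z)), SZ), mul(SSZ, SZ))))
  step 15: S(S(mul(S(add(add(Z, Z), SZ)), mul(SSZ, SZ))))
  step 16: S(S(add(mul(SSZ, SZ), mul(add(add(Z, Z), SZ), mul(SSZ, SZ)))))
  step 17: S(S(add(add(SZ, mul(SZ, SZ)), mul(add(add(Z, Z), SZ), mul(SSZ, SZ)))))
  step 18: S(S(add(S(add(Z, mul(SZ, SZ))), mul(add(add(Z, Z), SZ), mul(SSZ, SZ)))))
  step 19: S(S(S(add(add(Z, mul(SZ, SZ)), mul(add(add(Z, Z), SZ), mul(SSZ, SZ))))))
  step 20: S(S(S(add(mul(SZ, SZ), mul(add(add(Z, Z), SZ), mul(SSZ, SZ))))))
  step 21: S(S(S(add(add(SZ, mul(Z, SZ)), mul(add(add(Z, Z), SZ), mul(SSZ, SZ))))))
  step 22: S(S(S(add(S(add(Z, mul(Z, SZ))), mul(add(add(Z, Z), SZ), mul(SSZ, SZ))))))
  step 23: S(S(S(S(add(add(Z, mul(Z, SZ)), mul(add(add(Z, Z), SZ), mul(SSZ, SZ)))))))
  step 24: S(S(S(S(add(mul(Z, SZ), mul(add(add(Z, Z), SZ), mul(SSZ, SZ)))))))
  step 25: S(S(S(S(add(Z, mul(add(add(Z, Z), SZ), mul(SSZ, SZ)))))))
  step 26: S(S(S(S(mul(add(add(Z, Z), SZ), mul(SSZ, SZ))))))
  step 27: S(S(S(S(mul(add(Z, SZ), mul(SSZ, SZ))))))
  step 28: S(S(S(S(mul(SZ, mul(SSZ, SZ))))))
  step 29: S(S(S(S(add(mul(SSZ, SZ), mul(Z, mul(SSZ, SZ)))))))
  step 30: S(S(S(S(add(add(SZ, mul(SZ, SZ)), mul(Z, mul(SSZ, SZ)))))))
  step 31: S(S(S(S(add(S(add(Z, mul(SZ, SZ))), mul(Z, mul(SSZ, SZ)))))))
  step 32: S(S(S(S(S(add(add(Z, mul(SZ, SZ)), mul(Z, mul(SSZ, SZ))))))))
  step 33: S(S(S(S(S(add(mul(SZ, SZ), mul(Z, mul(SSZ, SZ))))))))
  step 34: S(S(S(S(S(add(add(SZ, mul(Z, SZ)), mul(Z, mul(SSZ, SZ))))))))
  step 35: S(S(S(S(S(add(S(add(Z, mul(Z, SZ))), mul(Z, mul(SSZ, SZ))))))))
  step 36: S(S(S(S(S(S(add(add(Z, mul(Z, SZ)), mul(Z, mul(SSZ, SZ)))))))))
  step 37: S(S(S(S(S(S(add(mul(Z, SZ), mul(Z, mul(SSZ, SZ)))))))))
  step 38: S(S(S(S(S(S(add(Z, mul(Z, mul(SSZ, SZ)))))))))
  step 39: S(S(S(S(S(S(mul(Z, mul(SSZ, SZ))))))))
  step 40: S^6(Z)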